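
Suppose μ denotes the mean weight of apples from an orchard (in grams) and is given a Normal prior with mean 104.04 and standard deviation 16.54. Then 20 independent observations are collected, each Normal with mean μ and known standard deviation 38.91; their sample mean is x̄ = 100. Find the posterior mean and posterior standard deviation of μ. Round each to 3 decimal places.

Posterior mean ≈ 100.876; posterior SD ≈ 7.700

Prior precision 1/τ₀² = 1/16.54² = 0.00365535; data precision n/σ² = 20/38.91² = 0.0132101.
Posterior precision = 0.00365535 + 0.0132101 = 0.0168655, giving posterior SD = 1/√0.0168655 = 7.700.
Posterior mean = (0.00365535·104.04 + 0.0132101·100) / 0.0168655 = 100.876.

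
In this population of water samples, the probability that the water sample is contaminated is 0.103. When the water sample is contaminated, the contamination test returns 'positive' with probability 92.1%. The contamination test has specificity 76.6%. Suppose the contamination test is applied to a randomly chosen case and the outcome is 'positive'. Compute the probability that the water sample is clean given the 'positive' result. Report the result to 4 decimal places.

Write H for 'the water sample is contaminated'. Prior odds H:¬H = 0.103/0.897 = 0.11483. For the 'positive' outcome, the likelihood ratio is 0.921/0.234 = 3.9359.
Posterior odds = 0.11483 × 3.9359 = 0.45195, so P(H|E) = 0.45195/(1+0.45195) = 0.3113. Then P(¬H|E) = 1 − 0.3113 = 0.6887.

P(¬H | E) ≈ 0.6887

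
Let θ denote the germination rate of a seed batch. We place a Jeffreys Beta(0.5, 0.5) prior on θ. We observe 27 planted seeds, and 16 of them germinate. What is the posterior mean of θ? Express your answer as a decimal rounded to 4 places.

The binomial likelihood is conjugate to the Beta prior: with 16 successes and 11 failures, the posterior is Beta(0.5+16, 0.5+11) = Beta(16.5, 11.5).
E[θ | data] = 16.5/(16.5+11.5) = 0.5893.

Posterior mean ≈ 0.5893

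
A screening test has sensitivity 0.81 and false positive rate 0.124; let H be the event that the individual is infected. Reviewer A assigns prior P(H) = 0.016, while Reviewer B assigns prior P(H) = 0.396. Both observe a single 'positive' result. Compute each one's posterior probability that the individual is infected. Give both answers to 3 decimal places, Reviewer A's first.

P('+'|H) = 0.81, P('+'|¬H) = 0.124.
Reviewer A: numerator 0.81·0.016 = 0.012960; evidence = 0.012960+0.124·0.984 = 0.13498; posterior = 0.096.
Reviewer B: numerator 0.81·0.396 = 0.32076; evidence = 0.32076+0.124·0.604 = 0.39566; posterior = 0.811.

Reviewer A: 0.096; Reviewer B: 0.811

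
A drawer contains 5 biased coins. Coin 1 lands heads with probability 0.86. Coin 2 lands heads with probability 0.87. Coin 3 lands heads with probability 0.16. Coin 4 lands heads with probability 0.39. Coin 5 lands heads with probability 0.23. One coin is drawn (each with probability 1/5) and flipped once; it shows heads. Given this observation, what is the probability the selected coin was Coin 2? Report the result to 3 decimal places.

Tabulate prior·likelihood by source: [1] prior 0.2, lik 0.86, product 0.1720; [2] prior 0.2, lik 0.87, product 0.1740; [3] prior 0.2, lik 0.16, product 0.03200; [4] prior 0.2, lik 0.39, product 0.07800; [5] prior 0.2, lik 0.23, product 0.04600.
Normalizing constant = 0.50200; the posterior for Coin 2 is its product over the sum, 0.1740/0.50200 = 0.347.

Posterior probability ≈ 0.347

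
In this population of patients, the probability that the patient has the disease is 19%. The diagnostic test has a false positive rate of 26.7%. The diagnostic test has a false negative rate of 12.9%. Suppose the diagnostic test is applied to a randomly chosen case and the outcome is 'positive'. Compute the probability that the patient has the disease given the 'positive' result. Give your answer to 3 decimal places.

Let H be the event that the patient has the disease. P(H) = 0.19, so P(¬H) = 0.81. With E the 'positive' result, P(E|H) = 0.871 and P(E|¬H) = 0.267.
P(E) = 0.871·0.19 + 0.267·0.81 = 0.16549 + 0.21627 = 0.38176.
By Bayes' theorem, P(H|E) = 0.16549 / 0.38176 = 0.433.

P(H | E) ≈ 0.433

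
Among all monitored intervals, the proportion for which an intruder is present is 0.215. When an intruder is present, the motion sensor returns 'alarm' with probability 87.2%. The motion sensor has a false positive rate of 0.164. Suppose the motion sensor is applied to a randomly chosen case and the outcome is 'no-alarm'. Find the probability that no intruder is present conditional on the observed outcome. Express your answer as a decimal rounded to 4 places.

Let H be the event that an intruder is present. P(H) = 0.215, so P(¬H) = 0.785. With E the 'no-alarm' result, P(E|H) = 0.128 and P(E|¬H) = 0.836.
P(E) = 0.128·0.215 + 0.836·0.785 = 0.027520 + 0.65626 = 0.68378.
By Bayes' theorem, P(H|E) = 0.027520 / 0.68378 = 0.0402. Hence P(¬H|E) = 1 − 0.0402 = 0.9598.

P(¬H | E) ≈ 0.9598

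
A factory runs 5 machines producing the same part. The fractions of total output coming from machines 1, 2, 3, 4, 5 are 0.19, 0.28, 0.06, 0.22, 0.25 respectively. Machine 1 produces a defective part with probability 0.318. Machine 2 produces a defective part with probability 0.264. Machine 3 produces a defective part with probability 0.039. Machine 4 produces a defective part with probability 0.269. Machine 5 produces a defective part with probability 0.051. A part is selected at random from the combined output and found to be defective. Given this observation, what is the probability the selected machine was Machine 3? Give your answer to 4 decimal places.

P(defective|M1) = 0.318; P(defective|M2) = 0.264; P(defective|M3) = 0.039; P(defective|M4) = 0.269; P(defective|M5) = 0.051.
Prior × likelihood for each source: 0.19·0.318=0.06042, 0.28·0.264=0.07392, 0.06·0.039=0.002340, 0.22·0.269=0.05918, 0.25·0.051=0.01275. Summing gives P(defective) = 0.20861.
P(Machine 3 | defective) = 0.002340 / 0.20861 = 0.0112.

Posterior probability ≈ 0.0112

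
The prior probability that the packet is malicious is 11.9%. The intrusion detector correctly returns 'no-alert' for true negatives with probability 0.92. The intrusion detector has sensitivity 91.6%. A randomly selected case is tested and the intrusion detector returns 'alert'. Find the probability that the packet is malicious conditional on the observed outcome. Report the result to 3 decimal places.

P(H | E) ≈ 0.607

Write H for 'the packet is malicious'. Prior odds H:¬H = 0.119/0.881 = 0.13507. For the 'alert' outcome, the likelihood ratio is 0.916/0.08 = 11.450.
Posterior odds = 0.13507 × 11.450 = 1.5466, so P(H|E) = 1.5466/(1+1.5466) = 0.607.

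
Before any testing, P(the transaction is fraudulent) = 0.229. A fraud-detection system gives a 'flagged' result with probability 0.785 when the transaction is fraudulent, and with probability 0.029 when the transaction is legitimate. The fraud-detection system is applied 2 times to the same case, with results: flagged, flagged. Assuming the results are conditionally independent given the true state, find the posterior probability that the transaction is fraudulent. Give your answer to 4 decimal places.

Posterior P(H) ≈ 0.9954

Let H be the event that the transaction is fraudulent; start with P(H) = 0.229. P('flagged'|H) = 0.785, P('flagged'|¬H) = 0.029.
Update on result 1 ('flagged'): P(H) ← 0.785·0.2290 / (0.785·0.2290 + 0.029·0.7710) = 0.17977/0.20212 = 0.8894.
Update on result 2 ('flagged'): P(H) ← 0.785·0.8894 / (0.785·0.8894 + 0.029·0.1106) = 0.69816/0.70137 = 0.9954.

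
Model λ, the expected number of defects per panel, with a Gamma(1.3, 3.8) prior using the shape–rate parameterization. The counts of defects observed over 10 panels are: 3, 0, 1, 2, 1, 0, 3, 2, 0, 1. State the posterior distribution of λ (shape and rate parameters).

Posterior: Gamma(shape=14.3, rate=13.8)

Total count ∑xᵢ = 13 over n = 10 panels.
Gamma is conjugate to the Poisson likelihood: posterior is Gamma(shape = 1.3+13 = 14.3, rate = 3.8+10 = 13.8).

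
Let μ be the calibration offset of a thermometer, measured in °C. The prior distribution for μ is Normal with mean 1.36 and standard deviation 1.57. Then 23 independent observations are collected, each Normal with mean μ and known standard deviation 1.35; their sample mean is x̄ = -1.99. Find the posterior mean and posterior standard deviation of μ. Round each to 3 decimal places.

With known σ, the Normal prior is conjugate. Weight on the data is w = (n/σ²)/(n/σ² + 1/τ₀²) = 12.6200/(12.6200+0.405696) = 0.96885.
Posterior mean = w·x̄ + (1−w)·μ₀ = 0.96885·-1.99 + 0.031146·1.36 = -1.886. Posterior variance = 1/(12.6200+0.405696) = 0.0767712, so SD = 0.277.

Posterior mean ≈ -1.886; posterior SD ≈ 0.277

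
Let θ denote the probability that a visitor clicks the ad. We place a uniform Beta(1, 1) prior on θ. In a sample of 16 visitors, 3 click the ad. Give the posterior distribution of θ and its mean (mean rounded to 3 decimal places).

The binomial likelihood is conjugate to the Beta prior: with 3 successes and 13 failures, the posterior is Beta(1+3, 1+13) = Beta(4, 14).
E[θ | data] = 4/(4+14) = 0.222.

Posterior: Beta(4, 14); mean ≈ 0.222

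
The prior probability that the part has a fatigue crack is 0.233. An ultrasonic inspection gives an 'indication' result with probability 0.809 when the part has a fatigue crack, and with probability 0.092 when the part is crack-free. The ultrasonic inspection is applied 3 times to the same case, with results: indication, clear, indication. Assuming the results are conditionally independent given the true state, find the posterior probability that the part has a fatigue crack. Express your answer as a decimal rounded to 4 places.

With H the event that the part has a fatigue crack, the joint likelihood of the observed sequence is P(data|H) = 0.809·0.191·0.809 = 0.12501 and P(data|¬H) = 0.092·0.908·0.092 = 0.0076853.
Bayes: P(H|data) = 0.233·0.12501 / (0.233·0.12501 + 0.767·0.0076853) = 0.029126/0.035021 = 0.8317.

Posterior P(H) ≈ 0.8317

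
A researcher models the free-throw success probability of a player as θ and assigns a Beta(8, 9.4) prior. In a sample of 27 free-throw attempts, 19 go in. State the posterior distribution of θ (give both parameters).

Posterior: Beta(27, 17.4)

The binomial likelihood is conjugate to the Beta prior: with 19 successes and 8 failures, the posterior is Beta(8+19, 9.4+8) = Beta(27, 17.4).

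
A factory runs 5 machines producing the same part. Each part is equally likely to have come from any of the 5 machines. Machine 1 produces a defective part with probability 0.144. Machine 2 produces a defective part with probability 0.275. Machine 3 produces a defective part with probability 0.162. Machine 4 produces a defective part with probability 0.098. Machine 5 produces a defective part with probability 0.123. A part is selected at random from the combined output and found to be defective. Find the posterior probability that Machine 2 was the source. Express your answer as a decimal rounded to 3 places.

P(defective|M1) = 0.144; P(defective|M2) = 0.275; P(defective|M3) = 0.162; P(defective|M4) = 0.098; P(defective|M5) = 0.123.
Prior × likelihood for each source: 0.2·0.144=0.02880, 0.2·0.275=0.05500, 0.2·0.162=0.03240, 0.2·0.098=0.01960, 0.2·0.123=0.02460. Summing gives P(defective) = 0.16040.
P(Machine 2 | defective) = 0.05500 / 0.16040 = 0.343.

Posterior probability ≈ 0.343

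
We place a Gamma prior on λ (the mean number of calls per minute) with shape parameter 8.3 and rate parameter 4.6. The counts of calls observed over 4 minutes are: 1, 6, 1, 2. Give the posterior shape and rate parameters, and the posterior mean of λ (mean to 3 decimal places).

Posterior: Gamma(shape=18.3, rate=8.6); mean ≈ 2.128

The Poisson likelihood adds the total count to the shape and the number of exposure periods to the rate. Here ∑xᵢ = 10 and n = 4, so shape 8.3→18.3 and rate 4.6→8.6.
E[λ | data] = 18.3/8.6 = 2.128.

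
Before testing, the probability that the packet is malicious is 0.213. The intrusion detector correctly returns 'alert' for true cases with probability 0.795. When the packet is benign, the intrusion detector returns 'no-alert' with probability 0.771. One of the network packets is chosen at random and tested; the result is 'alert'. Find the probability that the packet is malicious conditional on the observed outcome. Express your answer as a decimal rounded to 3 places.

Let H be the event that the packet is malicious. P(H) = 0.213, so P(¬H) = 0.787. With E the 'alert' result, P(E|H) = 0.795 and P(E|¬H) = 0.229.
P(E) = 0.795·0.213 + 0.229·0.787 = 0.16934 + 0.18022 = 0.34956.
By Bayes' theorem, P(H|E) = 0.16934 / 0.34956 = 0.484.

P(H | E) ≈ 0.484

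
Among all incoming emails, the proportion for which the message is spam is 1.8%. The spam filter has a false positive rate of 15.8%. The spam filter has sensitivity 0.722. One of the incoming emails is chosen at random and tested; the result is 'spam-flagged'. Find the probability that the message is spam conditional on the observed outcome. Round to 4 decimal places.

Let H be the event that the message is spam. P(H) = 0.018, so P(¬H) = 0.982. With E the 'spam-flagged' result, P(E|H) = 0.722 and P(E|¬H) = 0.158.
P(E) = 0.722·0.018 + 0.158·0.982 = 0.012996 + 0.15516 = 0.16815.
By Bayes' theorem, P(H|E) = 0.012996 / 0.16815 = 0.0773.

P(H | E) ≈ 0.0773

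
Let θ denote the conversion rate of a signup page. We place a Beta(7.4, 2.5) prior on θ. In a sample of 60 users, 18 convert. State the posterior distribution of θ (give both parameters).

Observing 18 successes and 42 failures updates Beta(7.4, 2.5) by adding the success and failure counts to the two shape parameters: α = 7.4+18 = 25.4, β = 2.5+42 = 44.5.

Posterior: Beta(25.4, 44.5)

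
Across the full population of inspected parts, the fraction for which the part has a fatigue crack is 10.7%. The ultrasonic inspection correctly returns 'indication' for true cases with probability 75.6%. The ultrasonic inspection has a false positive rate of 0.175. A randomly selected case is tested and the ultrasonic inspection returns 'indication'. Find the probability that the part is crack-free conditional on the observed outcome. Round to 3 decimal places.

Write H for 'the part has a fatigue crack'. Prior odds H:¬H = 0.107/0.893 = 0.11982. For the 'indication' outcome, the likelihood ratio is 0.756/0.175 = 4.3200.
Posterior odds = 0.11982 × 4.3200 = 0.51763, so P(H|E) = 0.51763/(1+0.51763) = 0.341. Then P(¬H|E) = 1 − 0.341 = 0.659.

P(¬H | E) ≈ 0.659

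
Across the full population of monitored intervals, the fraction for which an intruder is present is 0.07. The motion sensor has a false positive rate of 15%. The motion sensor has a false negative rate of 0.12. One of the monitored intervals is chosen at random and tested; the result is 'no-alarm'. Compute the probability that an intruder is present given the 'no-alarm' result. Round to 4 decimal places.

Let H be the event that an intruder is present. P(H) = 0.07, so P(¬H) = 0.93. With E the 'no-alarm' result, P(E|H) = 0.12 and P(E|¬H) = 0.85.
P(E) = 0.12·0.07 + 0.85·0.93 = 0.0084000 + 0.79050 = 0.79890.
By Bayes' theorem, P(H|E) = 0.0084000 / 0.79890 = 0.0105.

P(H | E) ≈ 0.0105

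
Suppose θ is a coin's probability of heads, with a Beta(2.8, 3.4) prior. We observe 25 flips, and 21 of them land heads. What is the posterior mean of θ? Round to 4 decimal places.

Observing 21 successes and 4 failures updates Beta(2.8, 3.4) by adding the success and failure counts to the two shape parameters: α = 2.8+21 = 23.8, β = 3.4+4 = 7.4.
Posterior mean = α/(α+β) = 23.8/31.2 = 0.7628.

Posterior mean ≈ 0.7628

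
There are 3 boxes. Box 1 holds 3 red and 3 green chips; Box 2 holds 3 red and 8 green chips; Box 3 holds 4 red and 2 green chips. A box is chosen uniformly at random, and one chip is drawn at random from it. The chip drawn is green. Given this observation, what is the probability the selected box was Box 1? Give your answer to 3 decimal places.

P(green|Box 1) = 0.5; P(green|Box 2) = 0.7273; P(green|Box 3) = 0.3333.
Prior × likelihood for each source: 0.333333·0.5=0.1667, 0.333333·0.7273=0.2424, 0.333333·0.3333=0.1111. Summing gives P(green) = 0.52020.
P(Box 1 | green) = 0.1667 / 0.52020 = 0.320.

Posterior probability ≈ 0.320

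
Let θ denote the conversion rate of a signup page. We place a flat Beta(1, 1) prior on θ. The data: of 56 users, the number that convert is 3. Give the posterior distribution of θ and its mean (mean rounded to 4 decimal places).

Posterior: Beta(4, 54); mean ≈ 0.0690

Observing 3 successes and 53 failures updates Beta(1, 1) by adding the success and failure counts to the two shape parameters: α = 1+3 = 4, β = 1+53 = 54.
Posterior mean = α/(α+β) = 4/58 = 0.0690.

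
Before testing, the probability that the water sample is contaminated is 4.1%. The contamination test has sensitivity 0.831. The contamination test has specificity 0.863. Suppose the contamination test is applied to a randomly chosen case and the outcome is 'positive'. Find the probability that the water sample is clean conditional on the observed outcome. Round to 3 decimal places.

Write H for 'the water sample is contaminated'. Prior odds H:¬H = 0.041/0.959 = 0.042753. For the 'positive' outcome, the likelihood ratio is 0.831/0.137 = 6.0657.
Posterior odds = 0.042753 × 6.0657 = 0.25933, so P(H|E) = 0.25933/(1+0.25933) = 0.206. Then P(¬H|E) = 1 − 0.206 = 0.794.

P(¬H | E) ≈ 0.794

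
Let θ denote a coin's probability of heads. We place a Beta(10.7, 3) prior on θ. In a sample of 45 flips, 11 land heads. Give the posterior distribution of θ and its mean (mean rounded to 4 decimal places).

Posterior: Beta(21.7, 37); mean ≈ 0.3697

Observing 11 successes and 34 failures updates Beta(10.7, 3) by adding the success and failure counts to the two shape parameters: α = 10.7+11 = 21.7, β = 3+34 = 37.
Posterior mean = α/(α+β) = 21.7/58.7 = 0.3697.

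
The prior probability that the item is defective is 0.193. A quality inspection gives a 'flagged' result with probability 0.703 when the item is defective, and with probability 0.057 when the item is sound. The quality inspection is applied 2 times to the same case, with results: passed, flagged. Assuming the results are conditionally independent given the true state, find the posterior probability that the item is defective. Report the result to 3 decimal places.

Let H be the event that the item is defective; start with P(H) = 0.193. P('flagged'|H) = 0.703, P('flagged'|¬H) = 0.057.
Update on result 1 ('passed'): P(H) ← 0.297·0.1930 / (0.297·0.1930 + 0.943·0.8070) = 0.057321/0.81832 = 0.0700.
Update on result 2 ('flagged'): P(H) ← 0.703·0.0700 / (0.703·0.0700 + 0.057·0.9300) = 0.049243/0.10225 = 0.4816.

Posterior P(H) ≈ 0.482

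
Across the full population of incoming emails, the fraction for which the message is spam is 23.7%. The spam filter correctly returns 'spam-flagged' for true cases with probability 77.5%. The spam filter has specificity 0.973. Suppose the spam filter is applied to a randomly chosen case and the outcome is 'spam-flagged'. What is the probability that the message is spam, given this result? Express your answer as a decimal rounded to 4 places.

Let H be the event that the message is spam. P(H) = 0.237, so P(¬H) = 0.763. With E the 'spam-flagged' result, P(E|H) = 0.775 and P(E|¬H) = 0.027.
P(E) = 0.775·0.237 + 0.027·0.763 = 0.18368 + 0.020601 = 0.20428.
By Bayes' theorem, P(H|E) = 0.18368 / 0.20428 = 0.8992.

P(H | E) ≈ 0.8992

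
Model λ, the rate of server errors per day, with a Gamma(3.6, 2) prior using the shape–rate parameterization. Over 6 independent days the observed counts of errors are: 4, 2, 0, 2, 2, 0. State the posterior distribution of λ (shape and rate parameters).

The Poisson likelihood adds the total count to the shape and the number of exposure periods to the rate. Here ∑xᵢ = 10 and n = 6, so shape 3.6→13.6 and rate 2→8.

Posterior: Gamma(shape=13.6, rate=8)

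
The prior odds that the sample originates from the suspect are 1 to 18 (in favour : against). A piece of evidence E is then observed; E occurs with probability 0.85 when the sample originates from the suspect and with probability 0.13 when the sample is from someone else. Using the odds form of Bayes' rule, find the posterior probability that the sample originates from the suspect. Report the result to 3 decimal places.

Prior odds = 1/18 = 0.055556.
Likelihood ratio for E = 0.85/0.13 = 6.5385.
Posterior odds = prior odds × LR = 0.36325.
Posterior probability = odds/(1+odds) = 0.36325/1.3632 = 0.266.

Posterior probability ≈ 0.266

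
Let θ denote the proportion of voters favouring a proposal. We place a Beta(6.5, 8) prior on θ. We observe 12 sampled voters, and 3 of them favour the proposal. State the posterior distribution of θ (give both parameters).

Posterior: Beta(9.5, 17)

The binomial likelihood is conjugate to the Beta prior: with 3 successes and 9 failures, the posterior is Beta(6.5+3, 8+9) = Beta(9.5, 17).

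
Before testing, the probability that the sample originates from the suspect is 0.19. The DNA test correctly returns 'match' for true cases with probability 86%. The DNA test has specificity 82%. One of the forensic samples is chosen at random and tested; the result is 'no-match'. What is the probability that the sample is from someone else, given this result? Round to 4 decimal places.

Write H for 'the sample originates from the suspect'. Prior odds H:¬H = 0.19/0.81 = 0.23457. For the 'no-match' outcome, the likelihood ratio is 0.14/0.82 = 0.17073.
Posterior odds = 0.23457 × 0.17073 = 0.040048, so P(H|E) = 0.040048/(1+0.040048) = 0.0385. Then P(¬H|E) = 1 − 0.0385 = 0.9615.

P(¬H | E) ≈ 0.9615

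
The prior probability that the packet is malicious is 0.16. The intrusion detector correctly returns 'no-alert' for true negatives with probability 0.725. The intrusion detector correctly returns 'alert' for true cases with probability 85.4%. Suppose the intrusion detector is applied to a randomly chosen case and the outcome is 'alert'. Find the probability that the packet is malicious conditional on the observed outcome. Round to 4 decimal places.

P(H | E) ≈ 0.3717

Let H be the event that the packet is malicious. P(H) = 0.16, so P(¬H) = 0.84. With E the 'alert' result, P(E|H) = 0.854 and P(E|¬H) = 0.275.
P(E) = 0.854·0.16 + 0.275·0.84 = 0.13664 + 0.23100 = 0.36764.
By Bayes' theorem, P(H|E) = 0.13664 / 0.36764 = 0.3717.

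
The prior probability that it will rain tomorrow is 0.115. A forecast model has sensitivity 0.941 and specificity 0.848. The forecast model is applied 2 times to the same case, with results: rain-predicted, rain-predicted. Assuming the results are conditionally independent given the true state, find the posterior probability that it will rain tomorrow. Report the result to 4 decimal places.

With H the event that it will rain tomorrow, the joint likelihood of the observed sequence is P(data|H) = 0.941·0.941 = 0.88548 and P(data|¬H) = 0.152·0.152 = 0.023104.
Bayes: P(H|data) = 0.115·0.88548 / (0.115·0.88548 + 0.885·0.023104) = 0.10183/0.12228 = 0.8328.

Posterior P(H) ≈ 0.8328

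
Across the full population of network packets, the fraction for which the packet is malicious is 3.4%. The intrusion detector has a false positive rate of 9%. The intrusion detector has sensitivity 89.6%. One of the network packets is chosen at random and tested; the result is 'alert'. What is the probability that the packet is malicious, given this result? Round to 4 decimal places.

P(H | E) ≈ 0.2595

Write H for 'the packet is malicious'. Prior odds H:¬H = 0.034/0.966 = 0.035197. For the 'alert' outcome, the likelihood ratio is 0.896/0.09 = 9.9556.
Posterior odds = 0.035197 × 9.9556 = 0.35040, so P(H|E) = 0.35040/(1+0.35040) = 0.2595.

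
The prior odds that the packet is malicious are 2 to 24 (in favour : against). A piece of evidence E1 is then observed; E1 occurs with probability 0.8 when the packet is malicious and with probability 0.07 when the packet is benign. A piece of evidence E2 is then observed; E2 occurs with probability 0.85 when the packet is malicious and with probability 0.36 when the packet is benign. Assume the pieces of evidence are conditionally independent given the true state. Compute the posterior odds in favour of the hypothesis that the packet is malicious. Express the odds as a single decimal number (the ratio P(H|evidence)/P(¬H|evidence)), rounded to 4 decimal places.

Posterior odds ≈ 2.2487

Prior odds = 2/24 = 0.083333.
Likelihood ratio for E1 = 0.8/0.07 = 11.429.
Likelihood ratio for E2 = 0.85/0.36 = 2.3611.
Posterior odds = prior odds × LR₁ × LR₂ = 2.2487.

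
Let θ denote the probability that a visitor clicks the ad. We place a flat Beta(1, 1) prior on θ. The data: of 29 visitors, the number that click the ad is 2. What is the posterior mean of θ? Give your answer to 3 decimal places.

Observing 2 successes and 27 failures updates Beta(1, 1) by adding the success and failure counts to the two shape parameters: α = 1+2 = 3, β = 1+27 = 28.
Posterior mean = α/(α+β) = 3/31 = 0.097.

Posterior mean ≈ 0.097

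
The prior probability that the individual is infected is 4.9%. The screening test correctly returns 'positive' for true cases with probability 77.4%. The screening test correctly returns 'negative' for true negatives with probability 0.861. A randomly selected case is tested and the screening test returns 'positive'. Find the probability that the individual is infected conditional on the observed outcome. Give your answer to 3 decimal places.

Let H be the event that the individual is infected. P(H) = 0.049, so P(¬H) = 0.951. With E the 'positive' result, P(E|H) = 0.774 and P(E|¬H) = 0.139.
P(E) = 0.774·0.049 + 0.139·0.951 = 0.037926 + 0.13219 = 0.17012.
By Bayes' theorem, P(H|E) = 0.037926 / 0.17012 = 0.223.

P(H | E) ≈ 0.223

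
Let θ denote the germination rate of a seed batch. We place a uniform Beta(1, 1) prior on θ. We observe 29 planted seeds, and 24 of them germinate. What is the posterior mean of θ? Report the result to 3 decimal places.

The binomial likelihood is conjugate to the Beta prior: with 24 successes and 5 failures, the posterior is Beta(1+24, 1+5) = Beta(25, 6).
Posterior mean = α/(α+β) = 25/31 = 0.806.

Posterior mean ≈ 0.806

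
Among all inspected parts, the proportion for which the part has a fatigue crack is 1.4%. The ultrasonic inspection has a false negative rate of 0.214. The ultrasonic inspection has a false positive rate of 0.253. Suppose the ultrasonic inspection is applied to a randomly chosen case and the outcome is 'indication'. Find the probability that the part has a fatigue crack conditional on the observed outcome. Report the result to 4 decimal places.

Write H for 'the part has a fatigue crack'. Prior odds H:¬H = 0.014/0.986 = 0.014199. For the 'indication' outcome, the likelihood ratio is 0.786/0.253 = 3.1067.
Posterior odds = 0.014199 × 3.1067 = 0.044112, so P(H|E) = 0.044112/(1+0.044112) = 0.0422.

P(H | E) ≈ 0.0422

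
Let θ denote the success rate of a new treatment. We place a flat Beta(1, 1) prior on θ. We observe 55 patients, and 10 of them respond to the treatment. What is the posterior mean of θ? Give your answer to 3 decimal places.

Observing 10 successes and 45 failures updates Beta(1, 1) by adding the success and failure counts to the two shape parameters: α = 1+10 = 11, β = 1+45 = 46.
Posterior mean = α/(α+β) = 11/57 = 0.193.

Posterior mean ≈ 0.193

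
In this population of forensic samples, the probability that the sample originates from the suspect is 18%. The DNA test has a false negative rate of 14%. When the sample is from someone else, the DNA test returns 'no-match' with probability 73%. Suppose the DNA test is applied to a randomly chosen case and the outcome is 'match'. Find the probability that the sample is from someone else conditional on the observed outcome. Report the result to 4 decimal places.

Write H for 'the sample originates from the suspect'. Prior odds H:¬H = 0.18/0.82 = 0.21951. For the 'match' outcome, the likelihood ratio is 0.86/0.27 = 3.1852.
Posterior odds = 0.21951 × 3.1852 = 0.69919, so P(H|E) = 0.69919/(1+0.69919) = 0.4115. Then P(¬H|E) = 1 − 0.4115 = 0.5885.

P(¬H | E) ≈ 0.5885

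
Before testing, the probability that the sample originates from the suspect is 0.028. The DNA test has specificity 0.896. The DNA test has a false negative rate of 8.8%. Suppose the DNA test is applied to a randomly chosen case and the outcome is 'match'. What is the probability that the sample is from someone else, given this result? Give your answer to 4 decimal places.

P(¬H | E) ≈ 0.7983

Write H for 'the sample originates from the suspect'. Prior odds H:¬H = 0.028/0.972 = 0.028807. For the 'match' outcome, the likelihood ratio is 0.912/0.104 = 8.7692.
Posterior odds = 0.028807 × 8.7692 = 0.25261, so P(H|E) = 0.25261/(1+0.25261) = 0.2017. Then P(¬H|E) = 1 − 0.2017 = 0.7983.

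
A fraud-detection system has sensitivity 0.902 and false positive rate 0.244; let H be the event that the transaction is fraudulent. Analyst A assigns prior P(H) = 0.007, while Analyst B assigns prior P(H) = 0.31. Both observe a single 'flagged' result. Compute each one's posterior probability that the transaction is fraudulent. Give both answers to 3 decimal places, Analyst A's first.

Analyst A: 0.025; Analyst B: 0.624

P('+'|H) = 0.902, P('+'|¬H) = 0.244.
Analyst A: numerator 0.902·0.007 = 0.0063140; evidence = 0.0063140+0.244·0.993 = 0.24861; posterior = 0.025.
Analyst B: numerator 0.902·0.31 = 0.27962; evidence = 0.27962+0.244·0.69 = 0.44798; posterior = 0.624.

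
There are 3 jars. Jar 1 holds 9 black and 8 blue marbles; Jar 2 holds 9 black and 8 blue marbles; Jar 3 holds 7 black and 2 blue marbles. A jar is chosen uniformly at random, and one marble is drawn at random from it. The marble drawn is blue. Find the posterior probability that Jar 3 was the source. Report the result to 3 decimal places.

Posterior probability ≈ 0.191

P(blue|Jar 1) = 0.4706; P(blue|Jar 2) = 0.4706; P(blue|Jar 3) = 0.2222.
Prior × likelihood for each source: 0.333333·0.4706=0.1569, 0.333333·0.4706=0.1569, 0.333333·0.2222=0.07407. Summing gives P(blue) = 0.38780.
P(Jar 3 | blue) = 0.07407 / 0.38780 = 0.191.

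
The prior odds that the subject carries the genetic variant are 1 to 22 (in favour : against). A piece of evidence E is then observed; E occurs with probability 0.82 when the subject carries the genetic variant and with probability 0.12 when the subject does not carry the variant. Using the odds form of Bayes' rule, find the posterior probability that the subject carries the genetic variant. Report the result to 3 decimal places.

Prior odds = 1/22 = 0.045455. In log-odds, ln(0.045455) = -3.0910.
Add log likelihood ratio: ln(6.8333) = 1.9218.
Posterior log-odds = -1.1692, so posterior odds = exp(-1.1692) = 0.31061. Converting, P(H|E) = 0.31061/1.3106 = 0.237.

Posterior probability ≈ 0.237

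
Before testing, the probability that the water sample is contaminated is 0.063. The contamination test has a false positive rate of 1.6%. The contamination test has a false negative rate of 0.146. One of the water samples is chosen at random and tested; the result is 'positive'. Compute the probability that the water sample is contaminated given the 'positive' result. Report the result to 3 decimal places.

Let H be the event that the water sample is contaminated. P(H) = 0.063, so P(¬H) = 0.937. With E the 'positive' result, P(E|H) = 0.854 and P(E|¬H) = 0.016.
P(E) = 0.854·0.063 + 0.016·0.937 = 0.053802 + 0.014992 = 0.068794.
By Bayes' theorem, P(H|E) = 0.053802 / 0.068794 = 0.782.

P(H | E) ≈ 0.782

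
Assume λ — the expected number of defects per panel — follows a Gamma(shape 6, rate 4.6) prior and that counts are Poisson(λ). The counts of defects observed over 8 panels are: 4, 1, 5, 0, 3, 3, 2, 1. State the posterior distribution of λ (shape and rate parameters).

Posterior: Gamma(shape=25, rate=12.6)

Total count ∑xᵢ = 19 over n = 8 panels.
Gamma is conjugate to the Poisson likelihood: posterior is Gamma(shape = 6+19 = 25, rate = 4.6+8 = 12.6).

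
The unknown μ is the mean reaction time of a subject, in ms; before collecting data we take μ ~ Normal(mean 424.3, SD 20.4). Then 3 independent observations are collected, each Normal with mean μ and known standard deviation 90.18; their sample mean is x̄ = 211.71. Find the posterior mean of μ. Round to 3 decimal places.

Posterior mean ≈ 396.007

With known σ, the Normal prior is conjugate. Weight on the data is w = (n/σ²)/(n/σ² + 1/τ₀²) = 0.00036889/(0.00036889+0.00240292) = 0.13309.
Posterior mean = w·x̄ + (1−w)·μ₀ = 0.13309·211.71 + 0.86691·424.3 = 396.007.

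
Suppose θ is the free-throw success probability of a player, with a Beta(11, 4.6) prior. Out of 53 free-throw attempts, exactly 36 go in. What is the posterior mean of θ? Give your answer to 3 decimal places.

Posterior mean ≈ 0.685

Observing 36 successes and 17 failures updates Beta(11, 4.6) by adding the success and failure counts to the two shape parameters: α = 11+36 = 47, β = 4.6+17 = 21.6.
Posterior mean = α/(α+β) = 47/68.6 = 0.685.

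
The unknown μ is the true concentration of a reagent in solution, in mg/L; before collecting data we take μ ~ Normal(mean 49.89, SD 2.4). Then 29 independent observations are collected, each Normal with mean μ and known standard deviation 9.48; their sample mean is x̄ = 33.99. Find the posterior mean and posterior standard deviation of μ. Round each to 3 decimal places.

Posterior mean ≈ 39.552; posterior SD ≈ 1.419

With known σ, the Normal prior is conjugate. Weight on the data is w = (n/σ²)/(n/σ² + 1/τ₀²) = 0.322687/(0.322687+0.173611) = 0.65019.
Posterior mean = w·x̄ + (1−w)·μ₀ = 0.65019·33.99 + 0.34981·49.89 = 39.552. Posterior variance = 1/(0.322687+0.173611) = 2.01492, so SD = 1.419.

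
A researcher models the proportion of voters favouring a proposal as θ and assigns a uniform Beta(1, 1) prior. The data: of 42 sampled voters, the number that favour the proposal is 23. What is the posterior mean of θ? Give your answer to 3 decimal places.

Observing 23 successes and 19 failures updates Beta(1, 1) by adding the success and failure counts to the two shape parameters: α = 1+23 = 24, β = 1+19 = 20.
E[θ | data] = 24/(24+20) = 0.545.

Posterior mean ≈ 0.545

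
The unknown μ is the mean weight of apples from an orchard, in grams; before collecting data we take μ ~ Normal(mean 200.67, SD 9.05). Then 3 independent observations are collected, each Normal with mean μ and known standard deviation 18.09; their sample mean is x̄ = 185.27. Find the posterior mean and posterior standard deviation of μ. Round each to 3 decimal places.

Prior precision 1/τ₀² = 1/9.05² = 0.0122096; data precision n/σ² = 3/18.09² = 0.00916736.
Posterior precision = 0.0122096 + 0.00916736 = 0.0213770, giving posterior SD = 1/√0.0213770 = 6.840.
Posterior mean = (0.0122096·200.67 + 0.00916736·185.27) / 0.0213770 = 194.066.

Posterior mean ≈ 194.066; posterior SD ≈ 6.840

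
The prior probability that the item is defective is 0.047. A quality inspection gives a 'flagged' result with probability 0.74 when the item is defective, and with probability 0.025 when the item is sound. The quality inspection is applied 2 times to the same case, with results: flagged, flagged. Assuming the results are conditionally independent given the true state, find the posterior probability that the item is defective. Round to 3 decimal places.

Posterior P(H) ≈ 0.977

Let H be the event that the item is defective; start with P(H) = 0.047. P('flagged'|H) = 0.74, P('flagged'|¬H) = 0.025.
Update on result 1 ('flagged'): P(H) ← 0.74·0.0470 / (0.74·0.0470 + 0.025·0.9530) = 0.034780/0.058605 = 0.5935.
Update on result 2 ('flagged'): P(H) ← 0.74·0.5935 / (0.74·0.5935 + 0.025·0.4065) = 0.43916/0.44933 = 0.9774.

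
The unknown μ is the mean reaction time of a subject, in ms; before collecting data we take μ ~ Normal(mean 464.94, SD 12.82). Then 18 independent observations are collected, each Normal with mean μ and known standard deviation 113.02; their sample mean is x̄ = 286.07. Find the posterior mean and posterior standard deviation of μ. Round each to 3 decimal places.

With known σ, the Normal prior is conjugate. Weight on the data is w = (n/σ²)/(n/σ² + 1/τ₀²) = 0.00140917/(0.00140917+0.00608449) = 0.18805.
Posterior mean = w·x̄ + (1−w)·μ₀ = 0.18805·286.07 + 0.81195·464.94 = 431.304. Posterior variance = 1/(0.00140917+0.00608449) = 133.446, so SD = 11.552.

Posterior mean ≈ 431.304; posterior SD ≈ 11.552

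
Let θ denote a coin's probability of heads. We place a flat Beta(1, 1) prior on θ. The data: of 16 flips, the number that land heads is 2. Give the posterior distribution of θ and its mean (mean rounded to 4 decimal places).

Observing 2 successes and 14 failures updates Beta(1, 1) by adding the success and failure counts to the two shape parameters: α = 1+2 = 3, β = 1+14 = 15.
Posterior mean = α/(α+β) = 3/18 = 0.1667.

Posterior: Beta(3, 15); mean ≈ 0.1667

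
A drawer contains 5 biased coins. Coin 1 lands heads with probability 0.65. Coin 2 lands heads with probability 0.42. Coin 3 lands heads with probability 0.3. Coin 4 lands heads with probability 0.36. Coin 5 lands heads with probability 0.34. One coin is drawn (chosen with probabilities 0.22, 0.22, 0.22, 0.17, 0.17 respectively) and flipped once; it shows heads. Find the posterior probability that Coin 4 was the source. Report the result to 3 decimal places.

Tabulate prior·likelihood by source: [1] prior 0.22, lik 0.65, product 0.1430; [2] prior 0.22, lik 0.42, product 0.09240; [3] prior 0.22, lik 0.3, product 0.06600; [4] prior 0.17, lik 0.36, product 0.06120; [5] prior 0.17, lik 0.34, product 0.05780.
Normalizing constant = 0.42040; the posterior for Coin 4 is its product over the sum, 0.06120/0.42040 = 0.146.

Posterior probability ≈ 0.146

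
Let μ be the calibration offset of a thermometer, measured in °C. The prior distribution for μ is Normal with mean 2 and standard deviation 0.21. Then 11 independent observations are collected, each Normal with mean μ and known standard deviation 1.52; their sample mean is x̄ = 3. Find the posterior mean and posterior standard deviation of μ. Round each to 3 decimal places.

Posterior mean ≈ 2.174; posterior SD ≈ 0.191

Prior precision 1/τ₀² = 1/0.21² = 22.6757; data precision n/σ² = 11/1.52² = 4.76108.
Posterior precision = 22.6757 + 4.76108 = 27.4368, giving posterior SD = 1/√27.4368 = 0.191.
Posterior mean = (22.6757·2 + 4.76108·3) / 27.4368 = 2.174.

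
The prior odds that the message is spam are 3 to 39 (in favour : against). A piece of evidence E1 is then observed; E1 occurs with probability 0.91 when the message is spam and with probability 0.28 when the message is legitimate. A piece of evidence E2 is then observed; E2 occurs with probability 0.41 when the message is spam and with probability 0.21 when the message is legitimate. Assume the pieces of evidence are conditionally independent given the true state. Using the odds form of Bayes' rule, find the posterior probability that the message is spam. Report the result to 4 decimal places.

Posterior probability ≈ 0.3280

Prior odds = 3/39 = 0.076923. In log-odds, ln(0.076923) = -2.5649.
Add log likelihood ratios: ln(3.2500) + ln(1.9524) = 1.8477.
Posterior log-odds = -0.71724, so posterior odds = exp(-0.71724) = 0.48810. Converting, P(H|E) = 0.48810/1.4881 = 0.3280.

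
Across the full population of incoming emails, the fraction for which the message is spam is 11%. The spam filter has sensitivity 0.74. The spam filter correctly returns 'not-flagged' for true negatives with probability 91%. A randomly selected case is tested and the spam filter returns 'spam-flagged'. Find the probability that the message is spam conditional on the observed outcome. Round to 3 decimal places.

Let H be the event that the message is spam. P(H) = 0.11, so P(¬H) = 0.89. With E the 'spam-flagged' result, P(E|H) = 0.74 and P(E|¬H) = 0.09.
P(E) = 0.74·0.11 + 0.09·0.89 = 0.081400 + 0.080100 = 0.16150.
By Bayes' theorem, P(H|E) = 0.081400 / 0.16150 = 0.504.

P(H | E) ≈ 0.504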